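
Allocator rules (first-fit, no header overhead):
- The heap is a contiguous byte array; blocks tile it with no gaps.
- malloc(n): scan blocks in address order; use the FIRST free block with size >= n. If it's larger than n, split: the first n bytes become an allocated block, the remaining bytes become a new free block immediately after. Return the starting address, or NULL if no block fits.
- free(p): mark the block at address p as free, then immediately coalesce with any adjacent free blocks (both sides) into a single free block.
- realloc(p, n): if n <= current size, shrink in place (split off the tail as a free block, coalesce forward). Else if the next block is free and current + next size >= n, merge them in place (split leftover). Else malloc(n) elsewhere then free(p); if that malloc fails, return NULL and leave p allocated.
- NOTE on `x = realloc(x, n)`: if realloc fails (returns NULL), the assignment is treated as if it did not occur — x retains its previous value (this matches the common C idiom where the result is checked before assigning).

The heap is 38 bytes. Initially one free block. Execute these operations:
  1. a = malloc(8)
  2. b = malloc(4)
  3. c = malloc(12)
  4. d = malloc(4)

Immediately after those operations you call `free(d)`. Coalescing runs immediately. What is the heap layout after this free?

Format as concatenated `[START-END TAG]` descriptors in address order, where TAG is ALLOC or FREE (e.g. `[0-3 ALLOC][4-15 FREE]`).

Op 1: a = malloc(8) -> a = 0; heap: [0-7 ALLOC][8-37 FREE]
Op 2: b = malloc(4) -> b = 8; heap: [0-7 ALLOC][8-11 ALLOC][12-37 FREE]
Op 3: c = malloc(12) -> c = 12; heap: [0-7 ALLOC][8-11 ALLOC][12-23 ALLOC][24-37 FREE]
Op 4: d = malloc(4) -> d = 24; heap: [0-7 ALLOC][8-11 ALLOC][12-23 ALLOC][24-27 ALLOC][28-37 FREE]
free(d): d = 24 -> block [24-27 ALLOC]; mark free, coalesce with adjacent free neighbors -> [0-7 ALLOC][8-11 ALLOC][12-23 ALLOC][24-37 FREE]

Answer: [0-7 ALLOC][8-11 ALLOC][12-23 ALLOC][24-37 FREE]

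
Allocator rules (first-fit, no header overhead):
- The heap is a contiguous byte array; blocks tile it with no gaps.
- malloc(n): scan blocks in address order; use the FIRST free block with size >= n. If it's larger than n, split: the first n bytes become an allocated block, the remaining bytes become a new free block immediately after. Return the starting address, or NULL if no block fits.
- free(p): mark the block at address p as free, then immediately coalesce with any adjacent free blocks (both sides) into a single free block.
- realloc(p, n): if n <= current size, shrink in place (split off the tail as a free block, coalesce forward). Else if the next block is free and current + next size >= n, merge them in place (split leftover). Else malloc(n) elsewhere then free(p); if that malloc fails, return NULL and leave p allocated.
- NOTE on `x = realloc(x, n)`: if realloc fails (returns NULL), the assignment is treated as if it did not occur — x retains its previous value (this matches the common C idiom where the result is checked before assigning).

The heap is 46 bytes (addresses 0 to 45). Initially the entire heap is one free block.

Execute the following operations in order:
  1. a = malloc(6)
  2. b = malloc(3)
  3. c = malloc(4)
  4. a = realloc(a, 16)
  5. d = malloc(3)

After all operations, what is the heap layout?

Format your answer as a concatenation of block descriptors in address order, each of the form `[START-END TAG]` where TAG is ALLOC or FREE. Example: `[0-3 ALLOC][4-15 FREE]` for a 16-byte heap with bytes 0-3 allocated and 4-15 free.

Answer: [0-2 ALLOC][3-5 FREE][6-8 ALLOC][9-12 ALLOC][13-28 ALLOC][29-45 FREE]

Derivation:
Op 1: a = malloc(6) -> a = 0; heap: [0-5 ALLOC][6-45 FREE]
Op 2: b = malloc(3) -> b = 6; heap: [0-5 ALLOC][6-8 ALLOC][9-45 FREE]
Op 3: c = malloc(4) -> c = 9; heap: [0-5 ALLOC][6-8 ALLOC][9-12 ALLOC][13-45 FREE]
Op 4: a = realloc(a, 16) -> a = 13; heap: [0-5 FREE][6-8 ALLOC][9-12 ALLOC][13-28 ALLOC][29-45 FREE]
Op 5: d = malloc(3) -> d = 0; heap: [0-2 ALLOC][3-5 FREE][6-8 ALLOC][9-12 ALLOC][13-28 ALLOC][29-45 FREE]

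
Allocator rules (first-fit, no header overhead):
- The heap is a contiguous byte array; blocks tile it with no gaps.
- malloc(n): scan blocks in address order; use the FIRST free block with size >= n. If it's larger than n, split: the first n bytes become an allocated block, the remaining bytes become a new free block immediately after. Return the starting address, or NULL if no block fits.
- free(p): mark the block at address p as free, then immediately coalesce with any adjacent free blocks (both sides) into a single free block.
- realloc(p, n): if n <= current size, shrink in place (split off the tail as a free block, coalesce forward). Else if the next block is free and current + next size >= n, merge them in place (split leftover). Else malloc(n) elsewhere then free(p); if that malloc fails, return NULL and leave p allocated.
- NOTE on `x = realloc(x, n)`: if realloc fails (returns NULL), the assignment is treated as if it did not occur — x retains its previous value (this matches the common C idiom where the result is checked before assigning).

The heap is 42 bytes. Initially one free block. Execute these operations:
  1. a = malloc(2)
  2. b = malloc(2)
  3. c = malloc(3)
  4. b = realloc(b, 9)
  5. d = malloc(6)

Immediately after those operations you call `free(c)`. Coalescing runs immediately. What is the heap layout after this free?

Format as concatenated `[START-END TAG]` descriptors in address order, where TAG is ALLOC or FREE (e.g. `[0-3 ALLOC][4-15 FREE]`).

Answer: [0-1 ALLOC][2-6 FREE][7-15 ALLOC][16-21 ALLOC][22-41 FREE]

Derivation:
Op 1: a = malloc(2) -> a = 0; heap: [0-1 ALLOC][2-41 FREE]
Op 2: b = malloc(2) -> b = 2; heap: [0-1 ALLOC][2-3 ALLOC][4-41 FREE]
Op 3: c = malloc(3) -> c = 4; heap: [0-1 ALLOC][2-3 ALLOC][4-6 ALLOC][7-41 FREE]
Op 4: b = realloc(b, 9) -> b = 7; heap: [0-1 ALLOC][2-3 FREE][4-6 ALLOC][7-15 ALLOC][16-41 FREE]
Op 5: d = malloc(6) -> d = 16; heap: [0-1 ALLOC][2-3 FREE][4-6 ALLOC][7-15 ALLOC][16-21 ALLOC][22-41 FREE]
free(c): c = 4 -> block [4-6 ALLOC]; mark free, coalesce with adjacent free neighbors -> [0-1 ALLOC][2-6 FREE][7-15 ALLOC][16-21 ALLOC][22-41 FREE]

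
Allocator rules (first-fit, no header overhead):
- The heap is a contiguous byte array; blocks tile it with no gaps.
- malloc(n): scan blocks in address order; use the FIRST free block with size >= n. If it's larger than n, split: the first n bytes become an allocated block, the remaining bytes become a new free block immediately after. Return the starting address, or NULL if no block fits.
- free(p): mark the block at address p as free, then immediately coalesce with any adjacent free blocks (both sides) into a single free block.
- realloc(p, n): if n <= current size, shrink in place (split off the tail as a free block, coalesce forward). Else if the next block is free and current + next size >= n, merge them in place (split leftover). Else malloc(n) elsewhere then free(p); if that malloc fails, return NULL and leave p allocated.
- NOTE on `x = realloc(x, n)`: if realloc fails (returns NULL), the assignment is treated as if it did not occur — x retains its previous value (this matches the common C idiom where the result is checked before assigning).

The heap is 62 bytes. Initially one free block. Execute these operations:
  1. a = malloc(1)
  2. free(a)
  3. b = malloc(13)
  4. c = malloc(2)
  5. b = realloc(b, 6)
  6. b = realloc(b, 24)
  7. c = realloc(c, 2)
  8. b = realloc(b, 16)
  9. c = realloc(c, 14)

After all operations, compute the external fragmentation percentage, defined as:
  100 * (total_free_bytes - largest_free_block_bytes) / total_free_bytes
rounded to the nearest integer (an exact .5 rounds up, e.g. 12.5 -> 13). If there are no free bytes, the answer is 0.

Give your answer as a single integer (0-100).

Op 1: a = malloc(1) -> a = 0; heap: [0-0 ALLOC][1-61 FREE]
Op 2: free(a) -> (freed a); heap: [0-61 FREE]
Op 3: b = malloc(13) -> b = 0; heap: [0-12 ALLOC][13-61 FREE]
Op 4: c = malloc(2) -> c = 13; heap: [0-12 ALLOC][13-14 ALLOC][15-61 FREE]
Op 5: b = realloc(b, 6) -> b = 0; heap: [0-5 ALLOC][6-12 FREE][13-14 ALLOC][15-61 FREE]
Op 6: b = realloc(b, 24) -> b = 15; heap: [0-12 FREE][13-14 ALLOC][15-38 ALLOC][39-61 FREE]
Op 7: c = realloc(c, 2) -> c = 13; heap: [0-12 FREE][13-14 ALLOC][15-38 ALLOC][39-61 FREE]
Op 8: b = realloc(b, 16) -> b = 15; heap: [0-12 FREE][13-14 ALLOC][15-30 ALLOC][31-61 FREE]
Op 9: c = realloc(c, 14) -> c = 31; heap: [0-14 FREE][15-30 ALLOC][31-44 ALLOC][45-61 FREE]
Free blocks: [15 17] total_free=32 largest=17 -> 100*(32-17)/32 = 1500/32 = 46.875 -> rounds to 47

Answer: 47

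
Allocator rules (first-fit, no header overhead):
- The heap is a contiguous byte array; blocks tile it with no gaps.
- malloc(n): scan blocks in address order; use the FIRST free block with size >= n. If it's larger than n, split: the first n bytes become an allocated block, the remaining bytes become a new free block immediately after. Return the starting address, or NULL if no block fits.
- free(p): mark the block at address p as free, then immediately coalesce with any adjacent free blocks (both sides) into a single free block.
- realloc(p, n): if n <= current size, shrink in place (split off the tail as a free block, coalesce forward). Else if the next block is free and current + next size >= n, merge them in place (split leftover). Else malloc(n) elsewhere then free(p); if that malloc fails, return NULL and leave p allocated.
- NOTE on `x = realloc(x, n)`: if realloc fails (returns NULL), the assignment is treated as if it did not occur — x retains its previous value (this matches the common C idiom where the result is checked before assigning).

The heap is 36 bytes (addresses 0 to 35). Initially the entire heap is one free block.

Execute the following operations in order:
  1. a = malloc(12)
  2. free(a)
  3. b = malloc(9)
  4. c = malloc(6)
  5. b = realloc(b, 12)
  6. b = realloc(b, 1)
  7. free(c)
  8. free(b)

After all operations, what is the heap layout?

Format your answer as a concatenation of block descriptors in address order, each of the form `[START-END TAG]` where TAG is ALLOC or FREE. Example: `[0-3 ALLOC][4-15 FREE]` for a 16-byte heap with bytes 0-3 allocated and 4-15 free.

Answer: [0-35 FREE]

Derivation:
Op 1: a = malloc(12) -> a = 0; heap: [0-11 ALLOC][12-35 FREE]
Op 2: free(a) -> (freed a); heap: [0-35 FREE]
Op 3: b = malloc(9) -> b = 0; heap: [0-8 ALLOC][9-35 FREE]
Op 4: c = malloc(6) -> c = 9; heap: [0-8 ALLOC][9-14 ALLOC][15-35 FREE]
Op 5: b = realloc(b, 12) -> b = 15; heap: [0-8 FREE][9-14 ALLOC][15-26 ALLOC][27-35 FREE]
Op 6: b = realloc(b, 1) -> b = 15; heap: [0-8 FREE][9-14 ALLOC][15-15 ALLOC][16-35 FREE]
Op 7: free(c) -> (freed c); heap: [0-14 FREE][15-15 ALLOC][16-35 FREE]
Op 8: free(b) -> (freed b); heap: [0-35 FREE]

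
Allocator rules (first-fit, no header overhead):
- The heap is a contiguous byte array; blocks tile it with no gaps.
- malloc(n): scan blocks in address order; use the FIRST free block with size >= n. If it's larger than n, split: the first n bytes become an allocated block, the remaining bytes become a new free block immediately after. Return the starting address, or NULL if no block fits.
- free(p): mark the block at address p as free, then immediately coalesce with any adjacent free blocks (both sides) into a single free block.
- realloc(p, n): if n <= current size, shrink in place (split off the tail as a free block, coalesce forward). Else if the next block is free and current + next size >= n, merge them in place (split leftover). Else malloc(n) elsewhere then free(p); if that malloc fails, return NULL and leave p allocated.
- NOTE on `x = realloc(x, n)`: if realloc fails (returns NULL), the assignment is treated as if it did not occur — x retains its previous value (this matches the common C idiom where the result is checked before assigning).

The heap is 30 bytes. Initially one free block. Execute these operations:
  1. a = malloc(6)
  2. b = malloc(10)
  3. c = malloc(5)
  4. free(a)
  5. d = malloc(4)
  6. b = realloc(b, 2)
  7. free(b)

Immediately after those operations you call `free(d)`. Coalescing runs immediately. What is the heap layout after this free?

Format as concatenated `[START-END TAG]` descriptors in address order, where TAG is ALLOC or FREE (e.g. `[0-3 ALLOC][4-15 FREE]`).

Op 1: a = malloc(6) -> a = 0; heap: [0-5 ALLOC][6-29 FREE]
Op 2: b = malloc(10) -> b = 6; heap: [0-5 ALLOC][6-15 ALLOC][16-29 FREE]
Op 3: c = malloc(5) -> c = 16; heap: [0-5 ALLOC][6-15 ALLOC][16-20 ALLOC][21-29 FREE]
Op 4: free(a) -> (freed a); heap: [0-5 FREE][6-15 ALLOC][16-20 ALLOC][21-29 FREE]
Op 5: d = malloc(4) -> d = 0; heap: [0-3 ALLOC][4-5 FREE][6-15 ALLOC][16-20 ALLOC][21-29 FREE]
Op 6: b = realloc(b, 2) -> b = 6; heap: [0-3 ALLOC][4-5 FREE][6-7 ALLOC][8-15 FREE][16-20 ALLOC][21-29 FREE]
Op 7: free(b) -> (freed b); heap: [0-3 ALLOC][4-15 FREE][16-20 ALLOC][21-29 FREE]
free(d): d = 0 -> block [0-3 ALLOC]; mark free, coalesce with adjacent free neighbors -> [0-15 FREE][16-20 ALLOC][21-29 FREE]

Answer: [0-15 FREE][16-20 ALLOC][21-29 FREE]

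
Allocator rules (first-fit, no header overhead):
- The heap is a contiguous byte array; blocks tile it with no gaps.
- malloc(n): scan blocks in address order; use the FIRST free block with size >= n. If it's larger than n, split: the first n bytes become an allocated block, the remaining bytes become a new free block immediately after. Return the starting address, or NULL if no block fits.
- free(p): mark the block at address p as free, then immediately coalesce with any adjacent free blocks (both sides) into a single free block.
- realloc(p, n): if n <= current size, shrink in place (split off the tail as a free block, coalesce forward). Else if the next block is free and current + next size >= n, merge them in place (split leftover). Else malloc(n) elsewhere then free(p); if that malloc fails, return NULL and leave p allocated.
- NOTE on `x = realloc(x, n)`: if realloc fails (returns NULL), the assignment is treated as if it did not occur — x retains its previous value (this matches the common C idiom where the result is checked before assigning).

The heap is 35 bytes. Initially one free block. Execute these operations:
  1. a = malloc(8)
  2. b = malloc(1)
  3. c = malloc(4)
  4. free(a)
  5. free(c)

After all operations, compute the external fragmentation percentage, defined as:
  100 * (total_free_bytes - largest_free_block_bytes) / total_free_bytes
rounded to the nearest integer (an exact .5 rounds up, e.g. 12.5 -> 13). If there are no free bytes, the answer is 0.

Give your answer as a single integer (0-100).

Answer: 24

Derivation:
Op 1: a = malloc(8) -> a = 0; heap: [0-7 ALLOC][8-34 FREE]
Op 2: b = malloc(1) -> b = 8; heap: [0-7 ALLOC][8-8 ALLOC][9-34 FREE]
Op 3: c = malloc(4) -> c = 9; heap: [0-7 ALLOC][8-8 ALLOC][9-12 ALLOC][13-34 FREE]
Op 4: free(a) -> (freed a); heap: [0-7 FREE][8-8 ALLOC][9-12 ALLOC][13-34 FREE]
Op 5: free(c) -> (freed c); heap: [0-7 FREE][8-8 ALLOC][9-34 FREE]
Free blocks: [8 26] total_free=34 largest=26 -> 100*(34-26)/34 = 800/34 ≈ 23.529 -> rounds to 24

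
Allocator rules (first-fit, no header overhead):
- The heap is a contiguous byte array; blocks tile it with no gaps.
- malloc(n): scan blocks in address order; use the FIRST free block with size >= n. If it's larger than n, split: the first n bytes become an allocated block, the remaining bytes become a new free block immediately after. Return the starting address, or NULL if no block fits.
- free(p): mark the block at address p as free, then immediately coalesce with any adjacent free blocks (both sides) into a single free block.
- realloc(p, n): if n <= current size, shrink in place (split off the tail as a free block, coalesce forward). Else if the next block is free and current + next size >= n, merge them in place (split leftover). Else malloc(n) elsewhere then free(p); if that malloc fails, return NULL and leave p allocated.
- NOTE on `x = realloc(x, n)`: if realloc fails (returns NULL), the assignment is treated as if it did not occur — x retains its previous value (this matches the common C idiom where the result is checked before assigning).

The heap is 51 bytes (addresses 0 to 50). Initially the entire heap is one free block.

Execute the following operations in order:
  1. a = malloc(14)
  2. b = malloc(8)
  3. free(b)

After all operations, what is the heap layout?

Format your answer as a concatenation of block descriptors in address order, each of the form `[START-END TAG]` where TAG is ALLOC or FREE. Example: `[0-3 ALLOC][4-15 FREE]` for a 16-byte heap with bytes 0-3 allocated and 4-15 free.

Op 1: a = malloc(14) -> a = 0; heap: [0-13 ALLOC][14-50 FREE]
Op 2: b = malloc(8) -> b = 14; heap: [0-13 ALLOC][14-21 ALLOC][22-50 FREE]
Op 3: free(b) -> (freed b); heap: [0-13 ALLOC][14-50 FREE]

Answer: [0-13 ALLOC][14-50 FREE]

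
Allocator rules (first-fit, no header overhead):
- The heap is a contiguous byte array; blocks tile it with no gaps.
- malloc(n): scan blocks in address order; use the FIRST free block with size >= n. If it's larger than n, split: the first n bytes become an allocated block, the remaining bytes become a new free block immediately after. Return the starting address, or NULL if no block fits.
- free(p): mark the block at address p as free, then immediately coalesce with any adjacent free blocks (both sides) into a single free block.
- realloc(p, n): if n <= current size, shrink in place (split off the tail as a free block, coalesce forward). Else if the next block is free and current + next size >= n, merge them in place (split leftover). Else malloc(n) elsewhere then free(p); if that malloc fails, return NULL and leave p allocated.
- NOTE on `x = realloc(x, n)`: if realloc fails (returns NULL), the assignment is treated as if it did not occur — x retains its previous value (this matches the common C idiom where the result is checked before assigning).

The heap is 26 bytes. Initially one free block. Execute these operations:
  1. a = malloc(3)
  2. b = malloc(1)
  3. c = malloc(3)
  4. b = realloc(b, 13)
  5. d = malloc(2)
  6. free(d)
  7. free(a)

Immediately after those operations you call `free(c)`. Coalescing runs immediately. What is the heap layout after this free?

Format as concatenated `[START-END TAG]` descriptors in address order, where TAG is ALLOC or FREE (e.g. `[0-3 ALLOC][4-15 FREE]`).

Op 1: a = malloc(3) -> a = 0; heap: [0-2 ALLOC][3-25 FREE]
Op 2: b = malloc(1) -> b = 3; heap: [0-2 ALLOC][3-3 ALLOC][4-25 FREE]
Op 3: c = malloc(3) -> c = 4; heap: [0-2 ALLOC][3-3 ALLOC][4-6 ALLOC][7-25 FREE]
Op 4: b = realloc(b, 13) -> b = 7; heap: [0-2 ALLOC][3-3 FREE][4-6 ALLOC][7-19 ALLOC][20-25 FREE]
Op 5: d = malloc(2) -> d = 20; heap: [0-2 ALLOC][3-3 FREE][4-6 ALLOC][7-19 ALLOC][20-21 ALLOC][22-25 FREE]
Op 6: free(d) -> (freed d); heap: [0-2 ALLOC][3-3 FREE][4-6 ALLOC][7-19 ALLOC][20-25 FREE]
Op 7: free(a) -> (freed a); heap: [0-3 FREE][4-6 ALLOC][7-19 ALLOC][20-25 FREE]
free(c): c = 4 -> block [4-6 ALLOC]; mark free, coalesce with adjacent free neighbors -> [0-6 FREE][7-19 ALLOC][20-25 FREE]

Answer: [0-6 FREE][7-19 ALLOC][20-25 FREE]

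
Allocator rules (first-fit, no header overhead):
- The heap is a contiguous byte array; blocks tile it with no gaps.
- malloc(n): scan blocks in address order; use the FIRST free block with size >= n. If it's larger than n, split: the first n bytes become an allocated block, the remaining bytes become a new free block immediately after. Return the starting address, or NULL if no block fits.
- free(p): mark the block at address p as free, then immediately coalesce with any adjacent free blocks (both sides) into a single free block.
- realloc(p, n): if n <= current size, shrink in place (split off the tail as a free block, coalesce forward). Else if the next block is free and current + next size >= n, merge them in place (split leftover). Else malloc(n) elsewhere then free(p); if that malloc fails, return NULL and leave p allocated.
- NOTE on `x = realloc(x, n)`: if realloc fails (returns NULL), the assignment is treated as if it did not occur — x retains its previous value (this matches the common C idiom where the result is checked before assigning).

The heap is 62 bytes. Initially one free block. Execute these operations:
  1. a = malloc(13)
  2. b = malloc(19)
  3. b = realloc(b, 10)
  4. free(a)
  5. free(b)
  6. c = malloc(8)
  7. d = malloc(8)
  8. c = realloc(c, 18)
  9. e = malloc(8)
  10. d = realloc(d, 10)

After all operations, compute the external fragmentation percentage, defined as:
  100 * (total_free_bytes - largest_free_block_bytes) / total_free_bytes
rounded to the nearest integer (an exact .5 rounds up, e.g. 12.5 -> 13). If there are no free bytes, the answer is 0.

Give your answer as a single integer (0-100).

Answer: 31

Derivation:
Op 1: a = malloc(13) -> a = 0; heap: [0-12 ALLOC][13-61 FREE]
Op 2: b = malloc(19) -> b = 13; heap: [0-12 ALLOC][13-31 ALLOC][32-61 FREE]
Op 3: b = realloc(b, 10) -> b = 13; heap: [0-12 ALLOC][13-22 ALLOC][23-61 FREE]
Op 4: free(a) -> (freed a); heap: [0-12 FREE][13-22 ALLOC][23-61 FREE]
Op 5: free(b) -> (freed b); heap: [0-61 FREE]
Op 6: c = malloc(8) -> c = 0; heap: [0-7 ALLOC][8-61 FREE]
Op 7: d = malloc(8) -> d = 8; heap: [0-7 ALLOC][8-15 ALLOC][16-61 FREE]
Op 8: c = realloc(c, 18) -> c = 16; heap: [0-7 FREE][8-15 ALLOC][16-33 ALLOC][34-61 FREE]
Op 9: e = malloc(8) -> e = 0; heap: [0-7 ALLOC][8-15 ALLOC][16-33 ALLOC][34-61 FREE]
Op 10: d = realloc(d, 10) -> d = 34; heap: [0-7 ALLOC][8-15 FREE][16-33 ALLOC][34-43 ALLOC][44-61 FREE]
Free blocks: [8 18] total_free=26 largest=18 -> 100*(26-18)/26 = 800/26 ≈ 30.769 -> rounds to 31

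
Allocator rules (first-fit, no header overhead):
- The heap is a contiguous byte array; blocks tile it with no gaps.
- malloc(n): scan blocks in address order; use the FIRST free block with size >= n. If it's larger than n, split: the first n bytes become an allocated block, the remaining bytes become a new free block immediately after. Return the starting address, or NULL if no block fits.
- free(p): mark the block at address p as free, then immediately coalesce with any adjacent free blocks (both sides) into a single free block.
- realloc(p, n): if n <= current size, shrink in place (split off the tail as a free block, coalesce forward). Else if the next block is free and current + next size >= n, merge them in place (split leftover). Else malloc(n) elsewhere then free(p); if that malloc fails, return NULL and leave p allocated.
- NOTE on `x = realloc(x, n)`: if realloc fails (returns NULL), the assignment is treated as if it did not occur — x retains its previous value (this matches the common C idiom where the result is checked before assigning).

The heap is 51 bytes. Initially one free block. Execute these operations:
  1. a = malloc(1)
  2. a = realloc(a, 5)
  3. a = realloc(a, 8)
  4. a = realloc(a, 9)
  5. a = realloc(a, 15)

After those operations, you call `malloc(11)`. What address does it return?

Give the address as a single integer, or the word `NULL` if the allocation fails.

Answer: 15

Derivation:
Op 1: a = malloc(1) -> a = 0; heap: [0-0 ALLOC][1-50 FREE]
Op 2: a = realloc(a, 5) -> a = 0; heap: [0-4 ALLOC][5-50 FREE]
Op 3: a = realloc(a, 8) -> a = 0; heap: [0-7 ALLOC][8-50 FREE]
Op 4: a = realloc(a, 9) -> a = 0; heap: [0-8 ALLOC][9-50 FREE]
Op 5: a = realloc(a, 15) -> a = 0; heap: [0-14 ALLOC][15-50 FREE]
malloc(11): first-fit scan over [0-14 ALLOC][15-50 FREE] -> 15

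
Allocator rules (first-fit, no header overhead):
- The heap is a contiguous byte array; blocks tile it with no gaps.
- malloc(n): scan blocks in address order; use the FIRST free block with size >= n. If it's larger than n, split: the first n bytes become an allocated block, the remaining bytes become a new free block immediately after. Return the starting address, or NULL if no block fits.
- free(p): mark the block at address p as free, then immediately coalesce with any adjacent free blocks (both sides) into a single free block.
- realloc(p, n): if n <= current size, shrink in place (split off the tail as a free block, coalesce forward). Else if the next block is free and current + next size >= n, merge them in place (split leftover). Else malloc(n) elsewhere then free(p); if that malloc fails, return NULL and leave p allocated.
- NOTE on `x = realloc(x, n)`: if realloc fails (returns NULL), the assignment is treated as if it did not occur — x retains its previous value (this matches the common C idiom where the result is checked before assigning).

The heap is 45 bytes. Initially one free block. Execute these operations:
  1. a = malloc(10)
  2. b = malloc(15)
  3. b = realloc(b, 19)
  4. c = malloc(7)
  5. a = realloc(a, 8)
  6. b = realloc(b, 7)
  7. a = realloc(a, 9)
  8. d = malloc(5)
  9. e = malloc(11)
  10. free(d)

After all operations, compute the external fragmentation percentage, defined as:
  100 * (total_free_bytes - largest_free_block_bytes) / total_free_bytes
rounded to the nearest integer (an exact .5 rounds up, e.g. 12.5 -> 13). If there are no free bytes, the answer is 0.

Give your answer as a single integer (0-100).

Answer: 45

Derivation:
Op 1: a = malloc(10) -> a = 0; heap: [0-9 ALLOC][10-44 FREE]
Op 2: b = malloc(15) -> b = 10; heap: [0-9 ALLOC][10-24 ALLOC][25-44 FREE]
Op 3: b = realloc(b, 19) -> b = 10; heap: [0-9 ALLOC][10-28 ALLOC][29-44 FREE]
Op 4: c = malloc(7) -> c = 29; heap: [0-9 ALLOC][10-28 ALLOC][29-35 ALLOC][36-44 FREE]
Op 5: a = realloc(a, 8) -> a = 0; heap: [0-7 ALLOC][8-9 FREE][10-28 ALLOC][29-35 ALLOC][36-44 FREE]
Op 6: b = realloc(b, 7) -> b = 10; heap: [0-7 ALLOC][8-9 FREE][10-16 ALLOC][17-28 FREE][29-35 ALLOC][36-44 FREE]
Op 7: a = realloc(a, 9) -> a = 0; heap: [0-8 ALLOC][9-9 FREE][10-16 ALLOC][17-28 FREE][29-35 ALLOC][36-44 FREE]
Op 8: d = malloc(5) -> d = 17; heap: [0-8 ALLOC][9-9 FREE][10-16 ALLOC][17-21 ALLOC][22-28 FREE][29-35 ALLOC][36-44 FREE]
Op 9: e = malloc(11) -> e = NULL; heap: [0-8 ALLOC][9-9 FREE][10-16 ALLOC][17-21 ALLOC][22-28 FREE][29-35 ALLOC][36-44 FREE]
Op 10: free(d) -> (freed d); heap: [0-8 ALLOC][9-9 FREE][10-16 ALLOC][17-28 FREE][29-35 ALLOC][36-44 FREE]
Free blocks: [1 12 9] total_free=22 largest=12 -> 100*(22-12)/22 = 1000/22 ≈ 45.455 -> rounds to 45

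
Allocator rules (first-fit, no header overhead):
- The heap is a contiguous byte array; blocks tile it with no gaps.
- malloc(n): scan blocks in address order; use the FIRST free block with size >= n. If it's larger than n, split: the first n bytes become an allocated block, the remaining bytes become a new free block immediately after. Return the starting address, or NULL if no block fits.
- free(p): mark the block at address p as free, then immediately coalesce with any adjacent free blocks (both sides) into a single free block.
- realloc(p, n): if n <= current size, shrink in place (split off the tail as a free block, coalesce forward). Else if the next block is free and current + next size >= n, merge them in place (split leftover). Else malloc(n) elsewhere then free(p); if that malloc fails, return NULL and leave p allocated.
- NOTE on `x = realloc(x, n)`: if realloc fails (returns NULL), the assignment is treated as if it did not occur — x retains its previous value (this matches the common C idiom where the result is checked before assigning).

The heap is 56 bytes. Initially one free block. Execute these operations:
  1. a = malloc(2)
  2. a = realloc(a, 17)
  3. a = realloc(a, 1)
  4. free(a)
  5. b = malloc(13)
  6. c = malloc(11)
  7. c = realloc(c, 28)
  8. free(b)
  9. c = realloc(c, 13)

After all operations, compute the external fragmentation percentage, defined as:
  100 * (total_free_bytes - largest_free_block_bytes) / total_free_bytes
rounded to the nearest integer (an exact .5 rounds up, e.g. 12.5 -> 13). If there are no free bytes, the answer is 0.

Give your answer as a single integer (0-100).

Op 1: a = malloc(2) -> a = 0; heap: [0-1 ALLOC][2-55 FREE]
Op 2: a = realloc(a, 17) -> a = 0; heap: [0-16 ALLOC][17-55 FREE]
Op 3: a = realloc(a, 1) -> a = 0; heap: [0-0 ALLOC][1-55 FREE]
Op 4: free(a) -> (freed a); heap: [0-55 FREE]
Op 5: b = malloc(13) -> b = 0; heap: [0-12 ALLOC][13-55 FREE]
Op 6: c = malloc(11) -> c = 13; heap: [0-12 ALLOC][13-23 ALLOC][24-55 FREE]
Op 7: c = realloc(c, 28) -> c = 13; heap: [0-12 ALLOC][13-40 ALLOC][41-55 FREE]
Op 8: free(b) -> (freed b); heap: [0-12 FREE][13-40 ALLOC][41-55 FREE]
Op 9: c = realloc(c, 13) -> c = 13; heap: [0-12 FREE][13-25 ALLOC][26-55 FREE]
Free blocks: [13 30] total_free=43 largest=30 -> 100*(43-30)/43 = 1300/43 ≈ 30.233 -> rounds to 30

Answer: 30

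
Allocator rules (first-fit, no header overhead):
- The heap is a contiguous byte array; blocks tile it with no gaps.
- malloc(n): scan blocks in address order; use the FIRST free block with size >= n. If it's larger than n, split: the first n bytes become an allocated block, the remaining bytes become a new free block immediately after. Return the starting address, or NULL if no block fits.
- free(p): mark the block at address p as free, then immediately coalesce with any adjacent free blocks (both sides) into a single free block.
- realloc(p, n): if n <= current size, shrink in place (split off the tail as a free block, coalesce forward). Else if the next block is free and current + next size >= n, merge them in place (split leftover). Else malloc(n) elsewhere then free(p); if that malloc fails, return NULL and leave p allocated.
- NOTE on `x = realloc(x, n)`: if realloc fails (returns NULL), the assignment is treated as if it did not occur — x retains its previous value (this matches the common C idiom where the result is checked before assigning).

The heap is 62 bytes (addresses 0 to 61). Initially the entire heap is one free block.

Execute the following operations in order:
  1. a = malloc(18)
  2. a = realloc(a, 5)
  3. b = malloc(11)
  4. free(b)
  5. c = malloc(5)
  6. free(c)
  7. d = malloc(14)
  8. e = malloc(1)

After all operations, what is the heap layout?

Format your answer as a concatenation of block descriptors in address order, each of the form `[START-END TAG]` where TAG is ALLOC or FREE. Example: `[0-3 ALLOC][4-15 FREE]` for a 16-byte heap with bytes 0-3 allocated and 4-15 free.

Op 1: a = malloc(18) -> a = 0; heap: [0-17 ALLOC][18-61 FREE]
Op 2: a = realloc(a, 5) -> a = 0; heap: [0-4 ALLOC][5-61 FREE]
Op 3: b = malloc(11) -> b = 5; heap: [0-4 ALLOC][5-15 ALLOC][16-61 FREE]
Op 4: free(b) -> (freed b); heap: [0-4 ALLOC][5-61 FREE]
Op 5: c = malloc(5) -> c = 5; heap: [0-4 ALLOC][5-9 ALLOC][10-61 FREE]
Op 6: free(c) -> (freed c); heap: [0-4 ALLOC][5-61 FREE]
Op 7: d = malloc(14) -> d = 5; heap: [0-4 ALLOC][5-18 ALLOC][19-61 FREE]
Op 8: e = malloc(1) -> e = 19; heap: [0-4 ALLOC][5-18 ALLOC][19-19 ALLOC][20-61 FREE]

Answer: [0-4 ALLOC][5-18 ALLOC][19-19 ALLOC][20-61 FREE]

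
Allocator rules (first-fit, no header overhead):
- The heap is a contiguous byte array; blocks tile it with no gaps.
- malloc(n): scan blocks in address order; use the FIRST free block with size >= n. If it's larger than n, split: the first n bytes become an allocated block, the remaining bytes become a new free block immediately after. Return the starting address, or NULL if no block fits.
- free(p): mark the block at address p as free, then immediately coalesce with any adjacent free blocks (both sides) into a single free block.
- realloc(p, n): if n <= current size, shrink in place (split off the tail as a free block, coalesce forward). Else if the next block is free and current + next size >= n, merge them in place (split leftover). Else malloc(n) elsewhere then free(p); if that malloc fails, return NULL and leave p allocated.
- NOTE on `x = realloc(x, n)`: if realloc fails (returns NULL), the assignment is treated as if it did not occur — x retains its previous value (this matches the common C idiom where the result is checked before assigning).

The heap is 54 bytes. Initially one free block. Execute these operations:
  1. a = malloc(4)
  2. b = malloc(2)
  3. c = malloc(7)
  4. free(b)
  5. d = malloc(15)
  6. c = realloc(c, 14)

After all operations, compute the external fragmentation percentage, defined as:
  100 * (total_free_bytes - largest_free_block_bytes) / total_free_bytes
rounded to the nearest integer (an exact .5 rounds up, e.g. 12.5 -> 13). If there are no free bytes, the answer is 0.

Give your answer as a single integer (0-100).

Op 1: a = malloc(4) -> a = 0; heap: [0-3 ALLOC][4-53 FREE]
Op 2: b = malloc(2) -> b = 4; heap: [0-3 ALLOC][4-5 ALLOC][6-53 FREE]
Op 3: c = malloc(7) -> c = 6; heap: [0-3 ALLOC][4-5 ALLOC][6-12 ALLOC][13-53 FREE]
Op 4: free(b) -> (freed b); heap: [0-3 ALLOC][4-5 FREE][6-12 ALLOC][13-53 FREE]
Op 5: d = malloc(15) -> d = 13; heap: [0-3 ALLOC][4-5 FREE][6-12 ALLOC][13-27 ALLOC][28-53 FREE]
Op 6: c = realloc(c, 14) -> c = 28; heap: [0-3 ALLOC][4-12 FREE][13-27 ALLOC][28-41 ALLOC][42-53 FREE]
Free blocks: [9 12] total_free=21 largest=12 -> 100*(21-12)/21 = 900/21 ≈ 42.857 -> rounds to 43

Answer: 43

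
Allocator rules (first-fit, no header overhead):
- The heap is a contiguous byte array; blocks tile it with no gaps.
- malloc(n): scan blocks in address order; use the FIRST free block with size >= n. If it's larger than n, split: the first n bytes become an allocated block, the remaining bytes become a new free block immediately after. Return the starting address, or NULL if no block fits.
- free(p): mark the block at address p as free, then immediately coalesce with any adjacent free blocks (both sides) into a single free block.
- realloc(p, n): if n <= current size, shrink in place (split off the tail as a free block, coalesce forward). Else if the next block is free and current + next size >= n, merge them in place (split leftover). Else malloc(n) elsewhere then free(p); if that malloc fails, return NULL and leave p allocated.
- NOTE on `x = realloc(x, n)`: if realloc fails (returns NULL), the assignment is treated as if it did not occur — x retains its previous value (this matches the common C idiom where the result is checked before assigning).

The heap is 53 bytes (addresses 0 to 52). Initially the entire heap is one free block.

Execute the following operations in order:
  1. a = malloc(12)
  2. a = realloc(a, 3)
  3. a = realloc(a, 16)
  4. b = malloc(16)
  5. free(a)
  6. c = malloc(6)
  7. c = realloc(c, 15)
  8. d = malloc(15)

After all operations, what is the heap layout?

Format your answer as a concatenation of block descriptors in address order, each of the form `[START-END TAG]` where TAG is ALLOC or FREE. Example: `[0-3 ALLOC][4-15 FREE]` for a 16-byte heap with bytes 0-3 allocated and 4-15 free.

Op 1: a = malloc(12) -> a = 0; heap: [0-11 ALLOC][12-52 FREE]
Op 2: a = realloc(a, 3) -> a = 0; heap: [0-2 ALLOC][3-52 FREE]
Op 3: a = realloc(a, 16) -> a = 0; heap: [0-15 ALLOC][16-52 FREE]
Op 4: b = malloc(16) -> b = 16; heap: [0-15 ALLOC][16-31 ALLOC][32-52 FREE]
Op 5: free(a) -> (freed a); heap: [0-15 FREE][16-31 ALLOC][32-52 FREE]
Op 6: c = malloc(6) -> c = 0; heap: [0-5 ALLOC][6-15 FREE][16-31 ALLOC][32-52 FREE]
Op 7: c = realloc(c, 15) -> c = 0; heap: [0-14 ALLOC][15-15 FREE][16-31 ALLOC][32-52 FREE]
Op 8: d = malloc(15) -> d = 32; heap: [0-14 ALLOC][15-15 FREE][16-31 ALLOC][32-46 ALLOC][47-52 FREE]

Answer: [0-14 ALLOC][15-15 FREE][16-31 ALLOC][32-46 ALLOC][47-52 FREE]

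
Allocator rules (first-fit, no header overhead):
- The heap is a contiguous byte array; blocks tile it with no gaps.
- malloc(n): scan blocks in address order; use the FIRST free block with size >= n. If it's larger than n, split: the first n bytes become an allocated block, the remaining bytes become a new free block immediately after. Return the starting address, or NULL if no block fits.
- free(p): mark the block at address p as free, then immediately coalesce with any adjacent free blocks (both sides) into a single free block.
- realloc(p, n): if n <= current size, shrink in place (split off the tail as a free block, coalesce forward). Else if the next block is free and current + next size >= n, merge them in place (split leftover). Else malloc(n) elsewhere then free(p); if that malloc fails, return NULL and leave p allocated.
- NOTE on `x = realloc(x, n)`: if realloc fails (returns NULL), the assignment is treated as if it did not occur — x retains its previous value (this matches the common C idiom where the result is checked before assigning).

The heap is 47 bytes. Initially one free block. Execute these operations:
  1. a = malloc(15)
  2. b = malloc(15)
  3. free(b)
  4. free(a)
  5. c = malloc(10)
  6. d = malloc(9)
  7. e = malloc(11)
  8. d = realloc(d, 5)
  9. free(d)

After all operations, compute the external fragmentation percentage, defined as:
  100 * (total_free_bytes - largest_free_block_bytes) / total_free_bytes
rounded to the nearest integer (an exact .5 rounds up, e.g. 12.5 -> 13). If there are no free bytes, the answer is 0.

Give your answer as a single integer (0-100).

Op 1: a = malloc(15) -> a = 0; heap: [0-14 ALLOC][15-46 FREE]
Op 2: b = malloc(15) -> b = 15; heap: [0-14 ALLOC][15-29 ALLOC][30-46 FREE]
Op 3: free(b) -> (freed b); heap: [0-14 ALLOC][15-46 FREE]
Op 4: free(a) -> (freed a); heap: [0-46 FREE]
Op 5: c = malloc(10) -> c = 0; heap: [0-9 ALLOC][10-46 FREE]
Op 6: d = malloc(9) -> d = 10; heap: [0-9 ALLOC][10-18 ALLOC][19-46 FREE]
Op 7: e = malloc(11) -> e = 19; heap: [0-9 ALLOC][10-18 ALLOC][19-29 ALLOC][30-46 FREE]
Op 8: d = realloc(d, 5) -> d = 10; heap: [0-9 ALLOC][10-14 ALLOC][15-18 FREE][19-29 ALLOC][30-46 FREE]
Op 9: free(d) -> (freed d); heap: [0-9 ALLOC][10-18 FREE][19-29 ALLOC][30-46 FREE]
Free blocks: [9 17] total_free=26 largest=17 -> 100*(26-17)/26 = 900/26 ≈ 34.615 -> rounds to 35

Answer: 35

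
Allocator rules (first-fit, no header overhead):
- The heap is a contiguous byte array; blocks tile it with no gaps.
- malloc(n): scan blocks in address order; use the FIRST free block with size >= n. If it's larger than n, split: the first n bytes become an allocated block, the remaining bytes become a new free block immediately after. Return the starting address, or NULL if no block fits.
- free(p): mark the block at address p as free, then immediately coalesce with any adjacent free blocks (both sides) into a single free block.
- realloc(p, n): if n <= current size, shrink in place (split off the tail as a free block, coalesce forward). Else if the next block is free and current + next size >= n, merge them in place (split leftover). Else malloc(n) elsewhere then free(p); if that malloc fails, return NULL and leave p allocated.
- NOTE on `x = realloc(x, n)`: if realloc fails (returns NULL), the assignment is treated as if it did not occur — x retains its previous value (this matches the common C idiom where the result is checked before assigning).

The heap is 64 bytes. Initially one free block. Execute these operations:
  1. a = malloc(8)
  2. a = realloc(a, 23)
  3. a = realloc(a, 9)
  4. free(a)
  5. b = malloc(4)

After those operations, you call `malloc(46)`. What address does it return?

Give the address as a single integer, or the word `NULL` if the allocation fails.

Op 1: a = malloc(8) -> a = 0; heap: [0-7 ALLOC][8-63 FREE]
Op 2: a = realloc(a, 23) -> a = 0; heap: [0-22 ALLOC][23-63 FREE]
Op 3: a = realloc(a, 9) -> a = 0; heap: [0-8 ALLOC][9-63 FREE]
Op 4: free(a) -> (freed a); heap: [0-63 FREE]
Op 5: b = malloc(4) -> b = 0; heap: [0-3 ALLOC][4-63 FREE]
malloc(46): first-fit scan over [0-3 ALLOC][4-63 FREE] -> 4

Answer: 4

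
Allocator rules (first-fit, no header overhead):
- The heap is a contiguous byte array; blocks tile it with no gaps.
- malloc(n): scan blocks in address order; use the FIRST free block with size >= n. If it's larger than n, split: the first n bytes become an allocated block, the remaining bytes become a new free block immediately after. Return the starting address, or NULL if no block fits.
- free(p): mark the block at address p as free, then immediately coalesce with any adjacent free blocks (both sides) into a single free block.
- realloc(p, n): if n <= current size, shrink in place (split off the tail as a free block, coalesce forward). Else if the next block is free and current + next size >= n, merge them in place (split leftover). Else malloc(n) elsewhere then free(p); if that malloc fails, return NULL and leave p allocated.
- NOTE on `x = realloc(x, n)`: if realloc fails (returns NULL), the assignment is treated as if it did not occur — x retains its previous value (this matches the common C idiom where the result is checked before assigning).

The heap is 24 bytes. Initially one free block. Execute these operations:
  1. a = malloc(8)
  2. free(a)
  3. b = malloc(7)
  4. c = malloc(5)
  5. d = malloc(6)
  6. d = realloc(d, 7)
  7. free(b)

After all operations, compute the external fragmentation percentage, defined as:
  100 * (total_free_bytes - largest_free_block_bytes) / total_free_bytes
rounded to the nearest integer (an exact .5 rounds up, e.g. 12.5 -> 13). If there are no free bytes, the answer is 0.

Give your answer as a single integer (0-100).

Answer: 42

Derivation:
Op 1: a = malloc(8) -> a = 0; heap: [0-7 ALLOC][8-23 FREE]
Op 2: free(a) -> (freed a); heap: [0-23 FREE]
Op 3: b = malloc(7) -> b = 0; heap: [0-6 ALLOC][7-23 FREE]
Op 4: c = malloc(5) -> c = 7; heap: [0-6 ALLOC][7-11 ALLOC][12-23 FREE]
Op 5: d = malloc(6) -> d = 12; heap: [0-6 ALLOC][7-11 ALLOC][12-17 ALLOC][18-23 FREE]
Op 6: d = realloc(d, 7) -> d = 12; heap: [0-6 ALLOC][7-11 ALLOC][12-18 ALLOC][19-23 FREE]
Op 7: free(b) -> (freed b); heap: [0-6 FREE][7-11 ALLOC][12-18 ALLOC][19-23 FREE]
Free blocks: [7 5] total_free=12 largest=7 -> 100*(12-7)/12 = 500/12 ≈ 41.667 -> rounds to 42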